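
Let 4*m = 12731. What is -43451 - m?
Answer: -186535/4 ≈ -46634.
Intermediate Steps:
m = 12731/4 (m = (1/4)*12731 = 12731/4 ≈ 3182.8)
-43451 - m = -43451 - 1*12731/4 = -43451 - 12731/4 = -186535/4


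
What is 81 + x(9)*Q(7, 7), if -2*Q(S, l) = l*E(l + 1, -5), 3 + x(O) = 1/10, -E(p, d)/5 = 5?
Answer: -691/4 ≈ -172.75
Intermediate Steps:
E(p, d) = -25 (E(p, d) = -5*5 = -25)
x(O) = -29/10 (x(O) = -3 + 1/10 = -3 + ⅒ = -29/10)
Q(S, l) = 25*l/2 (Q(S, l) = -l*(-25)/2 = -(-25)*l/2 = 25*l/2)
81 + x(9)*Q(7, 7) = 81 - 145*7/4 = 81 - 29/10*175/2 = 81 - 1015/4 = -691/4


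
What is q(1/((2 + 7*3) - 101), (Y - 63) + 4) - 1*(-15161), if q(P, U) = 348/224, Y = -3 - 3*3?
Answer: 849103/56 ≈ 15163.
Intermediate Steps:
Y = -12 (Y = -3 - 9 = -12)
q(P, U) = 87/56 (q(P, U) = 348*(1/224) = 87/56)
q(1/((2 + 7*3) - 101), (Y - 63) + 4) - 1*(-15161) = 87/56 - 1*(-15161) = 87/56 + 15161 = 849103/56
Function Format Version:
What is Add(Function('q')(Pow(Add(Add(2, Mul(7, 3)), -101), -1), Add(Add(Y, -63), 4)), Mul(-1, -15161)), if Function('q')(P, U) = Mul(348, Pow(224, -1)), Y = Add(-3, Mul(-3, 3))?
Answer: Rational(849103, 56) ≈ 15163.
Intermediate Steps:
Y = -12 (Y = Add(-3, -9) = -12)
Function('q')(P, U) = Rational(87, 56) (Function('q')(P, U) = Mul(348, Rational(1, 224)) = Rational(87, 56))
Add(Function('q')(Pow(Add(Add(2, Mul(7, 3)), -101), -1), Add(Add(Y, -63), 4)), Mul(-1, -15161)) = Add(Rational(87, 56), Mul(-1, -15161)) = Add(Rational(87, 56), 15161) = Rational(849103, 56)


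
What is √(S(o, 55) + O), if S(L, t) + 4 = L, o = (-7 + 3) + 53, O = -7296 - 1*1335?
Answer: 9*I*√106 ≈ 92.661*I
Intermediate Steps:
O = -8631 (O = -7296 - 1335 = -8631)
o = 49 (o = -4 + 53 = 49)
S(L, t) = -4 + L
√(S(o, 55) + O) = √((-4 + 49) - 8631) = √(45 - 8631) = √(-8586) = 9*I*√106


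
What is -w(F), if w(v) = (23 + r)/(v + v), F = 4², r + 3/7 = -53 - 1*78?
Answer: 759/224 ≈ 3.3884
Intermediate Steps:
r = -920/7 (r = -3/7 + (-53 - 1*78) = -3/7 + (-53 - 78) = -3/7 - 131 = -920/7 ≈ -131.43)
F = 16
w(v) = -759/(14*v) (w(v) = (23 - 920/7)/(v + v) = -759*1/(2*v)/7 = -759/(14*v))
-w(F) = -(-759)/(14*16) = -1*(-759/224) = 759/224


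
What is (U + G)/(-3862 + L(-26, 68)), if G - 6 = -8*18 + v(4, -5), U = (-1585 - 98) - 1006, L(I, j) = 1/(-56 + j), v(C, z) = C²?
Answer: 33732/46343 ≈ 0.72788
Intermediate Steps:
U = -2689 (U = -1683 - 1006 = -2689)
G = -122 (G = 6 + (-8*18 + 4²) = 6 + (-144 + 16) = 6 - 128 = -122)
(U + G)/(-3862 + L(-26, 68)) = (-2689 - 122)/(-3862 + 1/(-56 + 68)) = -2811/(-3862 + 1/12) = -2811/(-46343/12) = -2811*(-12/46343) = 33732/46343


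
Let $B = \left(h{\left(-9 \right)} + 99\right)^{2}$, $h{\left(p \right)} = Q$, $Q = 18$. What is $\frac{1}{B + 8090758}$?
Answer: $\frac{1}{8104447} \approx 1.2339 \cdot 10^{-7}$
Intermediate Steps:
$h{\left(p \right)} = 18$
$B = 13689$ ($B = \left(18 + 99\right)^{2} = 117^{2} = 13689$)
$\frac{1}{B + 8090758} = \frac{1}{13689 + 8090758} = \frac{1}{8104447}$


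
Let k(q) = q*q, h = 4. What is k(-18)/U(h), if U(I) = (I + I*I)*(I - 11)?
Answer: -81/35 ≈ -2.3143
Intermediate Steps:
k(q) = q²
U(I) = (-11 + I)*(I + I²) (U(I) = (I + I²)*(-11 + I) = (-11 + I)*(I + I²))
k(-18)/U(h) = (-18)²/((4*(-11 + 4² - 10*4))) = 324/((4*(-11 + 16 - 40))) = 324/((4*(-35))) = 324/(-140) = 324*(-1/140) = -81/35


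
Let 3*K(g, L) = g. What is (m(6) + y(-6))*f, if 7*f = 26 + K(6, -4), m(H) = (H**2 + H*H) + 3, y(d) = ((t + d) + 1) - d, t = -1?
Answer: 300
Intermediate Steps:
K(g, L) = g/3
y(d) = 0 (y(d) = ((-1 + d) + 1) - d = d - d = 0)
m(H) = 3 + 2*H**2 (m(H) = (H**2 + H**2) + 3 = 2*H**2 + 3 = 3 + 2*H**2)
f = 4 (f = (26 + (1/3)*6)/7 = (26 + 2)/7 = (1/7)*28 = 4)
(m(6) + y(-6))*f = ((3 + 2*6**2) + 0)*4 = ((3 + 2*36) + 0)*4 = ((3 + 72) + 0)*4 = (75 + 0)*4 = 75*4 = 300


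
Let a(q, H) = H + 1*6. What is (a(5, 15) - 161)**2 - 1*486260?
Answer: -466660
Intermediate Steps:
a(q, H) = 6 + H (a(q, H) = H + 6 = 6 + H)
(a(5, 15) - 161)**2 - 1*486260 = ((6 + 15) - 161)**2 - 1*486260 = (21 - 161)**2 - 486260 = (-140)**2 - 486260 = 19600 - 486260 = -466660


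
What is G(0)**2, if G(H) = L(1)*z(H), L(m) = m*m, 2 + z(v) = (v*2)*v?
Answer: 4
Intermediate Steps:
z(v) = -2 + 2*v**2 (z(v) = -2 + (v*2)*v = -2 + (2*v)*v = -2 + 2*v**2)
L(m) = m**2
G(H) = -2 + 2*H**2 (G(H) = 1**2*(-2 + 2*H**2) = 1*(-2 + 2*H**2) = -2 + 2*H**2)
G(0)**2 = (-2 + 2*0**2)**2 = (-2 + 2*0)**2 = (-2 + 0)**2 = (-2)**2 = 4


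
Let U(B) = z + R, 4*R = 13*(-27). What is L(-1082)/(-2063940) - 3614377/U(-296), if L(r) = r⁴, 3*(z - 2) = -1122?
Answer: -207557016261512/316298805 ≈ -6.5621e+5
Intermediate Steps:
z = -372 (z = 2 + (⅓)*(-1122) = 2 - 374 = -372)
R = -351/4 (R = (13*(-27))/4 = (¼)*(-351) = -351/4 ≈ -87.750)
U(B) = -1839/4 (U(B) = -372 - 351/4 = -1839/4)
L(-1082)/(-2063940) - 3614377/U(-296) = (-1082)⁴/(-2063940) - 3614377/(-1839/4) = 1370594684176*(-1/2063940) - 3614377*(-4/1839) = -342648671044/515985 + 14457508/1839 = -207557016261512/316298805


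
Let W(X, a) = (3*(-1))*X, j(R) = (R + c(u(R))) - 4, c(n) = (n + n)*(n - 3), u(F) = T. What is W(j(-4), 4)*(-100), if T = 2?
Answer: -3600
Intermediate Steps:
u(F) = 2
c(n) = 2*n*(-3 + n) (c(n) = (2*n)*(-3 + n) = 2*n*(-3 + n))
j(R) = -8 + R (j(R) = (R + 2*2*(-3 + 2)) - 4 = (R + 2*2*(-1)) - 4 = (R - 4) - 4 = (-4 + R) - 4 = -8 + R)
W(X, a) = -3*X
W(j(-4), 4)*(-100) = -3*(-8 - 4)*(-100) = -3*(-12)*(-100) = 36*(-100) = -3600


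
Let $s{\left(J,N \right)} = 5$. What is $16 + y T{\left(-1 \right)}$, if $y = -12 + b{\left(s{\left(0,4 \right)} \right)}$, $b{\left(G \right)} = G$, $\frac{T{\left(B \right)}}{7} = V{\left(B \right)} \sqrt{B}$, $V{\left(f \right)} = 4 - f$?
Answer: $16 - 245 i \approx 16.0 - 245.0 i$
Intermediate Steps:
$T{\left(B \right)} = 7 \sqrt{B} \left(4 - B\right)$ ($T{\left(B \right)} = 7 \left(4 - B\right) \sqrt{B} = 7 \sqrt{B} \left(4 - B\right)$)
$y = -7$ ($y = -12 + 5 = -7$)
$16 + y T{\left(-1 \right)} = 16 - 7 \cdot 7 \sqrt{-1} \left(4 - -1\right) = 16 - 7 \cdot 7 i \left(4 + 1\right) = 16 - 7 \cdot 7 i 5 = 16 - 7 \cdot 35 i = 16 - 245 i$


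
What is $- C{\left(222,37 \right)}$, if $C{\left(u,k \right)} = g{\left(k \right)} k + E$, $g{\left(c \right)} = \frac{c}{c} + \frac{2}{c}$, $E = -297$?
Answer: $258$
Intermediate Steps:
$g{\left(c \right)} = 1 + \frac{2}{c}$
$C{\left(u,k \right)} = -295 + k$ ($C{\left(u,k \right)} = \frac{2 + k}{k} k - 297 = \left(2 + k\right) - 297 = -295 + k$)
$- C{\left(222,37 \right)} = - (-295 + 37) = \left(-1\right) \left(-258\right) = 258$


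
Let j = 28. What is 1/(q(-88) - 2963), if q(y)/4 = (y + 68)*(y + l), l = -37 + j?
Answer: 1/4797 ≈ 0.00020846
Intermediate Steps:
l = -9 (l = -37 + 28 = -9)
q(y) = 4*(-9 + y)*(68 + y) (q(y) = 4*((y + 68)*(y - 9)) = 4*((68 + y)*(-9 + y)) = 4*((-9 + y)*(68 + y)) = 4*(-9 + y)*(68 + y))
1/(q(-88) - 2963) = 1/((-2448 + 4*(-88)² + 236*(-88)) - 2963) = 1/((-2448 + 4*7744 - 20768) - 2963) = 1/((-2448 + 30976 - 20768) - 2963) = 1/(7760 - 2963) = 1/4797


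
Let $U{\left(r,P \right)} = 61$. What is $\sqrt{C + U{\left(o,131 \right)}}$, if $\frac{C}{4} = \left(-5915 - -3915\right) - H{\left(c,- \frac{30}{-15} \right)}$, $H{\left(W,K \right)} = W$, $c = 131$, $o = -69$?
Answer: $i \sqrt{8463} \approx 91.995 i$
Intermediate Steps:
$C = -8524$ ($C = 4 \left(\left(-5915 - -3915\right) - 131\right) = 4 \left(\left(-5915 + 3915\right) - 131\right) = 4 \left(-2000 - 131\right) = 4 \left(-2131\right) = -8524$)
$\sqrt{C + U{\left(o,131 \right)}} = \sqrt{-8524 + 61} = \sqrt{-8463} = i \sqrt{8463}$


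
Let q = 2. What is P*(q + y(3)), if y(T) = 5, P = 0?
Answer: 0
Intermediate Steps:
P*(q + y(3)) = 0*(2 + 5) = 0*7 = 0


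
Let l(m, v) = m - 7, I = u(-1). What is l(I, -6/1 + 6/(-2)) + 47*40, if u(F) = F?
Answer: 1872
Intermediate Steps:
I = -1
l(m, v) = -7 + m
l(I, -6/1 + 6/(-2)) + 47*40 = (-7 - 1) + 47*40 = -8 + 1880 = 1872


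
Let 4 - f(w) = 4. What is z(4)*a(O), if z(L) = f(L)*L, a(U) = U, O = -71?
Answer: 0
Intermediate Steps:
f(w) = 0 (f(w) = 4 - 1*4 = 4 - 4 = 0)
z(L) = 0 (z(L) = 0*L = 0)
z(4)*a(O) = 0*(-71) = 0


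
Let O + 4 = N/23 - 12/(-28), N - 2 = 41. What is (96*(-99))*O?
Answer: 2604096/161 ≈ 16175.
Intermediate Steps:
N = 43 (N = 2 + 41 = 43)
O = -274/161 (O = -4 + (43/23 - 12/(-28)) = -4 + (43*(1/23) - 12*(-1/28)) = -4 + (43/23 + 3/7) = -4 + 370/161 = -274/161 ≈ -1.7019)
(96*(-99))*O = (96*(-99))*(-274/161) = -9504*(-274/161) = 2604096/161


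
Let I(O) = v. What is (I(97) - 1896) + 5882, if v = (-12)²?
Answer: 4130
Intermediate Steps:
v = 144
I(O) = 144
(I(97) - 1896) + 5882 = (144 - 1896) + 5882 = -1752 + 5882 = 4130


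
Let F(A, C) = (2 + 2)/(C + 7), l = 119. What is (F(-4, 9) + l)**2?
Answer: 227529/16 ≈ 14221.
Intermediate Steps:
F(A, C) = 4/(7 + C)
(F(-4, 9) + l)**2 = (4/(7 + 9) + 119)**2 = (4/16 + 119)**2 = (4*(1/16) + 119)**2 = (1/4 + 119)**2 = (477/4)**2 = 227529/16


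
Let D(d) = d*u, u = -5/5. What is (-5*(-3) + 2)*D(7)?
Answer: -119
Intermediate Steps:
u = -1 (u = -5*1/5 = -1)
D(d) = -d (D(d) = d*(-1) = -d)
(-5*(-3) + 2)*D(7) = (-5*(-3) + 2)*(-1*7) = (15 + 2)*(-7) = 17*(-7) = -119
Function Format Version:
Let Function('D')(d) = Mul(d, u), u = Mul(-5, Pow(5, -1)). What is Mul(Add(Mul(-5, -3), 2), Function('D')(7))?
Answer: -119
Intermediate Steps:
u = -1 (u = Mul(-5, Rational(1, 5)) = -1)
Function('D')(d) = Mul(-1, d) (Function('D')(d) = Mul(d, -1) = Mul(-1, d))
Mul(Add(Mul(-5, -3), 2), Function('D')(7)) = Mul(Add(Mul(-5, -3), 2), Mul(-1, 7)) = Mul(Add(15, 2), -7) = Mul(17, -7) = -119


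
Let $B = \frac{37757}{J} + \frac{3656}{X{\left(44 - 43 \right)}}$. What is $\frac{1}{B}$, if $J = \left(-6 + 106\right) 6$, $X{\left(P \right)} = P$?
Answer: $\frac{600}{2231357} \approx 0.00026889$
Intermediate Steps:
$J = 600$ ($J = 100 \cdot 6 = 600$)
$B = \frac{2231357}{600}$ ($B = \frac{37757}{600} + \frac{3656}{44 - 43} = 37757 \cdot \frac{1}{600} + \frac{3656}{1} = \frac{37757}{600} + 3656 \cdot 1 = \frac{37757}{600} + 3656 = \frac{2231357}{600} \approx 3718.9$)
$\frac{1}{B} = \frac{1}{\frac{2231357}{600}} = \frac{600}{2231357}$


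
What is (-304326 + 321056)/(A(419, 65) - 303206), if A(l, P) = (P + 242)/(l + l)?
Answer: -14019740/254086321 ≈ -0.055177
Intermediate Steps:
A(l, P) = (242 + P)/(2*l) (A(l, P) = (242 + P)/((2*l)) = (242 + P)*(1/(2*l)) = (242 + P)/(2*l))
(-304326 + 321056)/(A(419, 65) - 303206) = (-304326 + 321056)/((½)*(242 + 65)/419 - 303206) = 16730/((½)*(1/419)*307 - 303206) = 16730/(307/838 - 303206) = 16730/(-254086321/838) = 16730*(-838/254086321) = -14019740/254086321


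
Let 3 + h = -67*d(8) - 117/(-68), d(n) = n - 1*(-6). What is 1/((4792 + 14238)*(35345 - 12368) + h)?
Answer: 68/29733093209 ≈ 2.2870e-9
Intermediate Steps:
d(n) = 6 + n (d(n) = n + 6 = 6 + n)
h = -63871/68 (h = -3 + (-67*(6 + 8) - 117/(-68)) = -3 + (-67*14 - 117*(-1/68)) = -3 + (-938 + 117/68) = -3 - 63667/68 = -63871/68 ≈ -939.28)
1/((4792 + 14238)*(35345 - 12368) + h) = 1/((4792 + 14238)*(35345 - 12368) - 63871/68) = 1/(19030*22977 - 63871/68) = 1/(437252310 - 63871/68) = 1/(29733093209/68) = 68/29733093209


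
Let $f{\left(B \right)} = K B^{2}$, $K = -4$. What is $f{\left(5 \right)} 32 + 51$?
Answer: $-3149$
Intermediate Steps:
$f{\left(B \right)} = - 4 B^{2}$
$f{\left(5 \right)} 32 + 51 = - 4 \cdot 5^{2} \cdot 32 + 51 = \left(-4\right) 25 \cdot 32 + 51 = \left(-100\right) 32 + 51 = -3200 + 51 = -3149$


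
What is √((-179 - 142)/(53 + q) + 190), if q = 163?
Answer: 7*√554/12 ≈ 13.730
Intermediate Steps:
√((-179 - 142)/(53 + q) + 190) = √((-179 - 142)/(53 + 163) + 190) = √(-321/216 + 190) = √(-321*1/216 + 190) = √(-107/72 + 190) = √(13573/72) = 7*√554/12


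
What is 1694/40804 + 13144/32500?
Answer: 73922847/165766250 ≈ 0.44595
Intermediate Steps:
1694/40804 + 13144/32500 = 1694*(1/40804) + 13144*(1/32500) = 847/20402 + 3286/8125 = 73922847/165766250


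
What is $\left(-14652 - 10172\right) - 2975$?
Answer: $-27799$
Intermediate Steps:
$\left(-14652 - 10172\right) - 2975 = -24824 - 2975 = -27799$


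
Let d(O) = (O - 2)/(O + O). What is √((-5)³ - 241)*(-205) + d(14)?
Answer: 3/7 - 205*I*√366 ≈ 0.42857 - 3921.9*I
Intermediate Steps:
d(O) = (-2 + O)/(2*O) (d(O) = (-2 + O)/((2*O)) = (-2 + O)*(1/(2*O)) = (-2 + O)/(2*O))
√((-5)³ - 241)*(-205) + d(14) = √((-5)³ - 241)*(-205) + (½)*(-2 + 14)/14 = √(-125 - 241)*(-205) + (½)*(1/14)*12 = √(-366)*(-205) + 3/7 = (I*√366)*(-205) + 3/7 = -205*I*√366 + 3/7 = 3/7 - 205*I*√366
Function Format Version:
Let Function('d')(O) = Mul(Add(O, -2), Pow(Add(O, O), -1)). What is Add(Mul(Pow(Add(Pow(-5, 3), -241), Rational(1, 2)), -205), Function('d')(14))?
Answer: Add(Rational(3, 7), Mul(-205, I, Pow(366, Rational(1, 2)))) ≈ Add(0.42857, Mul(-3921.9, I))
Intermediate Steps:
Function('d')(O) = Mul(Rational(1, 2), Pow(O, -1), Add(-2, O)) (Function('d')(O) = Mul(Add(-2, O), Pow(Mul(2, O), -1)) = Mul(Add(-2, O), Mul(Rational(1, 2), Pow(O, -1))) = Mul(Rational(1, 2), Pow(O, -1), Add(-2, O)))
Add(Mul(Pow(Add(Pow(-5, 3), -241), Rational(1, 2)), -205), Function('d')(14)) = Add(Mul(Pow(Add(Pow(-5, 3), -241), Rational(1, 2)), -205), Mul(Rational(1, 2), Pow(14, -1), Add(-2, 14))) = Add(Mul(Pow(Add(-125, -241), Rational(1, 2)), -205), Mul(Rational(1, 2), Rational(1, 14), 12)) = Add(Mul(Pow(-366, Rational(1, 2)), -205), Rational(3, 7)) = Add(Mul(Mul(I, Pow(366, Rational(1, 2))), -205), Rational(3, 7)) = Add(Mul(-205, I, Pow(366, Rational(1, 2))), Rational(3, 7)) = Add(Rational(3, 7), Mul(-205, I, Pow(366, Rational(1, 2))))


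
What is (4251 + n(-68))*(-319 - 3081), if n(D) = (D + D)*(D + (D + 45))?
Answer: -56531800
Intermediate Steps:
n(D) = 2*D*(45 + 2*D) (n(D) = (2*D)*(D + (45 + D)) = (2*D)*(45 + 2*D) = 2*D*(45 + 2*D))
(4251 + n(-68))*(-319 - 3081) = (4251 + 2*(-68)*(45 + 2*(-68)))*(-319 - 3081) = (4251 + 2*(-68)*(45 - 136))*(-3400) = (4251 + 2*(-68)*(-91))*(-3400) = (4251 + 12376)*(-3400) = 16627*(-3400) = -56531800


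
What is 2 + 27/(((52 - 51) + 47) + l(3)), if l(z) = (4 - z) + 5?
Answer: 5/2 ≈ 2.5000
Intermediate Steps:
l(z) = 9 - z
2 + 27/(((52 - 51) + 47) + l(3)) = 2 + 27/(((52 - 51) + 47) + (9 - 1*3)) = 2 + 27/((1 + 47) + (9 - 3)) = 2 + 27/(48 + 6) = 2 + 27/54 = 2 + (1/54)*27 = 2 + 1/2 = 5/2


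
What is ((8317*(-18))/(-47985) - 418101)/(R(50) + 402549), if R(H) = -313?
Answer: -6687475593/6433764820 ≈ -1.0394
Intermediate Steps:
((8317*(-18))/(-47985) - 418101)/(R(50) + 402549) = ((8317*(-18))/(-47985) - 418101)/(-313 + 402549) = (-149706*(-1/47985) - 418101)/402236 = (49902/15995 - 418101)*(1/402236) = -6687475593/15995*1/402236 = -6687475593/6433764820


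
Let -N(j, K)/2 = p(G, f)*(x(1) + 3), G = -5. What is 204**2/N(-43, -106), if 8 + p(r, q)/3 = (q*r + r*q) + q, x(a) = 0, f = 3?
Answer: 2312/35 ≈ 66.057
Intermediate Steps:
p(r, q) = -24 + 3*q + 6*q*r (p(r, q) = -24 + 3*((q*r + r*q) + q) = -24 + 3*((q*r + q*r) + q) = -24 + 3*(2*q*r + q) = -24 + 3*(q + 2*q*r) = -24 + (3*q + 6*q*r) = -24 + 3*q + 6*q*r)
N(j, K) = 630 (N(j, K) = -2*(-24 + 3*3 + 6*3*(-5))*(0 + 3) = -2*(-24 + 9 - 90)*3 = -(-210)*3 = -2*(-315) = 630)
204**2/N(-43, -106) = 204**2/630 = 41616*(1/630) = 2312/35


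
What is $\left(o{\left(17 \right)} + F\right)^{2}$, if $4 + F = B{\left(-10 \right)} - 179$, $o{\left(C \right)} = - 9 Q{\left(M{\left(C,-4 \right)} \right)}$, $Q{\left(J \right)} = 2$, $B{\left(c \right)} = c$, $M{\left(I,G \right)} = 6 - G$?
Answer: $44521$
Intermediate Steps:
$o{\left(C \right)} = -18$ ($o{\left(C \right)} = \left(-9\right) 2 = -18$)
$F = -193$ ($F = -4 - 189 = -193$)
$\left(o{\left(17 \right)} + F\right)^{2} = \left(-18 - 193\right)^{2} = \left(-211\right)^{2} = 44521$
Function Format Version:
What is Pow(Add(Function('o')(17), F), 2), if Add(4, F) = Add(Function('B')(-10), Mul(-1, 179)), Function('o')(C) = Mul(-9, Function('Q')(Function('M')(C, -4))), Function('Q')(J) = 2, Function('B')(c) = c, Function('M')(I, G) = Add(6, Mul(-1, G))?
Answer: 44521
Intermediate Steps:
Function('o')(C) = -18 (Function('o')(C) = Mul(-9, 2) = -18)
F = -193 (F = Add(-4, Add(-10, Mul(-1, 179))) = Add(-4, Add(-10, -179)) = Add(-4, -189) = -193)
Pow(Add(Function('o')(17), F), 2) = Pow(Add(-18, -193), 2) = Pow(-211, 2) = 44521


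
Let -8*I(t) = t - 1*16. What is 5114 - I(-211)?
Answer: 40685/8 ≈ 5085.6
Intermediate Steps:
I(t) = 2 - t/8 (I(t) = -(t - 1*16)/8 = -(t - 16)/8 = -(-16 + t)/8 = 2 - t/8)
5114 - I(-211) = 5114 - (2 - 1/8*(-211)) = 5114 - (2 + 211/8) = 5114 - 1*227/8 = 5114 - 227/8 = 40685/8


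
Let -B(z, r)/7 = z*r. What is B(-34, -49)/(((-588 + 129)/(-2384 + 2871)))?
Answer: 334082/27 ≈ 12373.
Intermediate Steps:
B(z, r) = -7*r*z (B(z, r) = -7*z*r = -7*r*z)
B(-34, -49)/(((-588 + 129)/(-2384 + 2871))) = (-7*(-49)*(-34))/(((-588 + 129)/(-2384 + 2871))) = -11662/((-459/487)) = -11662/((-459*1/487)) = -11662/(-459/487) = -11662*(-487/459) = 334082/27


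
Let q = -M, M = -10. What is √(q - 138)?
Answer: 8*I*√2 ≈ 11.314*I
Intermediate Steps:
q = 10 (q = -1*(-10) = 10)
√(q - 138) = √(10 - 138) = √(-128) = 8*I*√2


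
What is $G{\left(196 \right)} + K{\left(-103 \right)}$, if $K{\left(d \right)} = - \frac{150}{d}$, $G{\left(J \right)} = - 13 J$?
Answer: $- \frac{262294}{103} \approx -2546.5$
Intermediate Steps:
$G{\left(196 \right)} + K{\left(-103 \right)} = \left(-13\right) 196 - \frac{150}{-103} = -2548 - - \frac{150}{103} = -2548 + \frac{150}{103} = - \frac{262294}{103}$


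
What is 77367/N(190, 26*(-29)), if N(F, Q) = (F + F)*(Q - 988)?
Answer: -77367/661960 ≈ -0.11688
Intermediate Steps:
N(F, Q) = 2*F*(-988 + Q) (N(F, Q) = (2*F)*(-988 + Q) = 2*F*(-988 + Q))
77367/N(190, 26*(-29)) = 77367/((2*190*(-988 + 26*(-29)))) = 77367/((2*190*(-988 - 754))) = 77367/((2*190*(-1742))) = 77367/(-661960) = 77367*(-1/661960) = -77367/661960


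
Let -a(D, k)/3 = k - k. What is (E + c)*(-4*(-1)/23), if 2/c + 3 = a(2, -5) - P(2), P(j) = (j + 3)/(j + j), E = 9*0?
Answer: -32/391 ≈ -0.081841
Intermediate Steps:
a(D, k) = 0 (a(D, k) = -3*(k - k) = -3*0 = 0)
E = 0
P(j) = (3 + j)/(2*j) (P(j) = (3 + j)/((2*j)) = (3 + j)*(1/(2*j)) = (3 + j)/(2*j))
c = -8/17 (c = 2/(-3 + (0 - (3 + 2)/(2*2))) = 2/(-3 + (0 - 5/(2*2))) = 2/(-3 + (0 - 1*5/4)) = 2/(-3 + (0 - 5/4)) = 2/(-3 - 5/4) = 2/(-17/4) = 2*(-4/17) = -8/17 ≈ -0.47059)
(E + c)*(-4*(-1)/23) = (0 - 8/17)*(-4*(-1)/23) = -32/(17*23) = -8/17*4/23 = -32/391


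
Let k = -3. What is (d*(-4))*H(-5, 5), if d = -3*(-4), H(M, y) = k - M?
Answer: -96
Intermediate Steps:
H(M, y) = -3 - M
d = 12
(d*(-4))*H(-5, 5) = (12*(-4))*(-3 - 1*(-5)) = -48*(-3 + 5) = -48*2 = -96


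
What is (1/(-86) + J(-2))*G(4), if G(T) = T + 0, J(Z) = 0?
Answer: -2/43 ≈ -0.046512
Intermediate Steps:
G(T) = T
(1/(-86) + J(-2))*G(4) = (1/(-86) + 0)*4 = (-1/86 + 0)*4 = -1/86*4 = -2/43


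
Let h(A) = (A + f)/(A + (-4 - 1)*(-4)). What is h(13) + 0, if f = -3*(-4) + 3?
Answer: 28/33 ≈ 0.84848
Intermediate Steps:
f = 15 (f = 12 + 3 = 15)
h(A) = (15 + A)/(20 + A) (h(A) = (A + 15)/(A + (-4 - 1)*(-4)) = (15 + A)/(A - 5*(-4)) = (15 + A)/(A + 20) = (15 + A)/(20 + A))
h(13) + 0 = (15 + 13)/(20 + 13) + 0 = 28/33 + 0 = 28/33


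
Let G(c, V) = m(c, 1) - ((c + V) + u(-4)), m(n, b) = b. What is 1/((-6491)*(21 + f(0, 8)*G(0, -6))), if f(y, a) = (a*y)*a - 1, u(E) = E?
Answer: -1/64910 ≈ -1.5406e-5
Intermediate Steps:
f(y, a) = -1 + y*a² (f(y, a) = y*a² - 1 = -1 + y*a²)
G(c, V) = 5 - V - c (G(c, V) = 1 - ((c + V) - 4) = 1 - ((V + c) - 4) = 1 - (-4 + V + c) = 1 + (4 - V - c) = 5 - V - c)
1/((-6491)*(21 + f(0, 8)*G(0, -6))) = 1/((-6491)*(21 + (-1 + 0*8²)*(5 - 1*(-6) - 1*0))) = -1/(6491*(21 + (-1 + 0*64)*(5 + 6 + 0))) = -1/(6491*(21 + (-1 + 0)*11)) = -1/(6491*(21 - 1*11)) = -1/(6491*(21 - 11)) = -1/6491/10 = -1/6491*⅒ = -1/64910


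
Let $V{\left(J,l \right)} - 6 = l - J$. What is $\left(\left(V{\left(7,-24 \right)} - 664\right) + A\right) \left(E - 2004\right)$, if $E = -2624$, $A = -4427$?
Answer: $23676848$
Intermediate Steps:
$V{\left(J,l \right)} = 6 + l - J$ ($V{\left(J,l \right)} = 6 - \left(J - l\right) = 6 + l - J$)
$\left(\left(V{\left(7,-24 \right)} - 664\right) + A\right) \left(E - 2004\right) = \left(\left(\left(6 - 24 - 7\right) - 664\right) - 4427\right) \left(-2624 - 2004\right) = \left(\left(\left(6 - 24 - 7\right) - 664\right) - 4427\right) \left(-4628\right) = \left(\left(-25 - 664\right) - 4427\right) \left(-4628\right) = \left(-689 - 4427\right) \left(-4628\right) = \left(-5116\right) \left(-4628\right) = 23676848$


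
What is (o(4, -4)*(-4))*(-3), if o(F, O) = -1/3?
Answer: -4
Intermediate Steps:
o(F, O) = -⅓ (o(F, O) = -1*⅓ = -⅓)
(o(4, -4)*(-4))*(-3) = -⅓*(-4)*(-3) = (4/3)*(-3) = -4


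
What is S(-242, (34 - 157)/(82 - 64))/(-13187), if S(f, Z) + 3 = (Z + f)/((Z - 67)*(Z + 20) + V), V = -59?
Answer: 102405/489514627 ≈ 0.00020920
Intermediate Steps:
S(f, Z) = -3 + (Z + f)/(-59 + (-67 + Z)*(20 + Z)) (S(f, Z) = -3 + (Z + f)/((Z - 67)*(Z + 20) - 59) = -3 + (Z + f)/((-67 + Z)*(20 + Z) - 59) = -3 + (Z + f)/(-59 + (-67 + Z)*(20 + Z)))
S(-242, (34 - 157)/(82 - 64))/(-13187) = ((-4197 - 1*(-242) - 142*(34 - 157)/(82 - 64) + 3*((34 - 157)/(82 - 64))**2)/(1399 - ((34 - 157)/(82 - 64))**2 + 47*((34 - 157)/(82 - 64))))/(-13187) = ((-4197 + 242 - (-17466)/18 + 3*(-123/18)**2)/(1399 - (-123/18)**2 + 47*(-123/18)))*(-1/13187) = ((-4197 + 242 - (-17466)/18 + 3*(-123*1/18)**2)/(1399 - (-123*1/18)**2 + 47*(-123*1/18)))*(-1/13187) = ((-4197 + 242 - 142*(-41/6) + 3*(-41/6)**2)/(1399 - (-41/6)**2 + 47*(-41/6)))*(-1/13187) = ((-4197 + 242 + 2911/3 + 3*(1681/36))/(1399 - 1*1681/36 - 1927/6))*(-1/13187) = ((-4197 + 242 + 2911/3 + 1681/12)/(1399 - 1681/36 - 1927/6))*(-1/13187) = (-34135/12/(37121/36))*(-1/13187) = ((36/37121)*(-34135/12))*(-1/13187) = -102405/37121*(-1/13187) = 102405/489514627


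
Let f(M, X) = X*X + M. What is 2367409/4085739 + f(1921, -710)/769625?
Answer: 3889486886144/3144486877875 ≈ 1.2369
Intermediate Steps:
f(M, X) = M + X**2 (f(M, X) = X**2 + M = M + X**2)
2367409/4085739 + f(1921, -710)/769625 = 2367409/4085739 + (1921 + (-710)**2)/769625 = 2367409*(1/4085739) + (1921 + 504100)*(1/769625) = 2367409/4085739 + 506021*(1/769625) = 2367409/4085739 + 506021/769625 = 3889486886144/3144486877875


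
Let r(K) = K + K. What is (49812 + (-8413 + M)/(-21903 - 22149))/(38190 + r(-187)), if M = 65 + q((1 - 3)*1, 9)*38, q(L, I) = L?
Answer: 91430277/69411268 ≈ 1.3172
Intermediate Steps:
r(K) = 2*K
M = -11 (M = 65 + ((1 - 3)*1)*38 = 65 - 2*1*38 = 65 - 2*38 = 65 - 76 = -11)
(49812 + (-8413 + M)/(-21903 - 22149))/(38190 + r(-187)) = (49812 + (-8413 - 11)/(-21903 - 22149))/(38190 + 2*(-187)) = (49812 - 8424/(-44052))/(38190 - 374) = (49812 - 8424*(-1/44052))/37816 = (49812 + 702/3671)*(1/37816) = (182860554/3671)*(1/37816) = 91430277/69411268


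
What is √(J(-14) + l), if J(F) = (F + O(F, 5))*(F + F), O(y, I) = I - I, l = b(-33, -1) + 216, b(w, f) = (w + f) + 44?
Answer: √618 ≈ 24.860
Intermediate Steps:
b(w, f) = 44 + f + w (b(w, f) = (f + w) + 44 = 44 + f + w)
l = 226 (l = (44 - 1 - 33) + 216 = 10 + 216 = 226)
O(y, I) = 0
J(F) = 2*F² (J(F) = (F + 0)*(F + F) = F*(2*F) = 2*F²)
√(J(-14) + l) = √(2*(-14)² + 226) = √(2*196 + 226) = √(392 + 226) = √618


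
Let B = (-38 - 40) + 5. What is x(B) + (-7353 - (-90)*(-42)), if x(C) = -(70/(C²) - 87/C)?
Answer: -59334178/5329 ≈ -11134.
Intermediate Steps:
B = -73 (B = -78 + 5 = -73)
x(C) = -70/C² + 87/C (x(C) = -(70/C² - 87/C) = -(-87/C + 70/C²) = -70/C² + 87/C)
x(B) + (-7353 - (-90)*(-42)) = (-70 + 87*(-73))/(-73)² + (-7353 - (-90)*(-42)) = (-70 - 6351)/5329 + (-7353 - 1*3780) = (1/5329)*(-6421) + (-7353 - 3780) = -6421/5329 - 11133 = -59334178/5329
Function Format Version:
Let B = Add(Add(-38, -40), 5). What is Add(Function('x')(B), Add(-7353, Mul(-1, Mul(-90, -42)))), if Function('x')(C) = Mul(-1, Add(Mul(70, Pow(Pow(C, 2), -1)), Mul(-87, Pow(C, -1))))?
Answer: Rational(-59334178, 5329) ≈ -11134.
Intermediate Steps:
B = -73 (B = Add(-78, 5) = -73)
Function('x')(C) = Add(Mul(-70, Pow(C, -2)), Mul(87, Pow(C, -1))) (Function('x')(C) = Mul(-1, Add(Mul(70, Pow(C, -2)), Mul(-87, Pow(C, -1)))) = Mul(-1, Add(Mul(-87, Pow(C, -1)), Mul(70, Pow(C, -2)))) = Add(Mul(-70, Pow(C, -2)), Mul(87, Pow(C, -1))))
Add(Function('x')(B), Add(-7353, Mul(-1, Mul(-90, -42)))) = Add(Mul(Pow(-73, -2), Add(-70, Mul(87, -73))), Add(-7353, Mul(-1, Mul(-90, -42)))) = Add(Mul(Rational(1, 5329), Add(-70, -6351)), Add(-7353, Mul(-1, 3780))) = Add(Mul(Rational(1, 5329), -6421), Add(-7353, -3780)) = Add(Rational(-6421, 5329), -11133) = Rational(-59334178, 5329)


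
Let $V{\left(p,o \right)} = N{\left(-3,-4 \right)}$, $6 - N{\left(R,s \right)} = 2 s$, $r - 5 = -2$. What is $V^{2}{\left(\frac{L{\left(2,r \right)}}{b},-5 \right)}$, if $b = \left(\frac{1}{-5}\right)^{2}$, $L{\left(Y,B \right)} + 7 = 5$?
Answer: $196$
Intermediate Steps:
$r = 3$ ($r = 5 - 2 = 3$)
$L{\left(Y,B \right)} = -2$ ($L{\left(Y,B \right)} = -7 + 5 = -2$)
$b = \frac{1}{25}$ ($b = \left(- \frac{1}{5}\right)^{2} = \frac{1}{25} \approx 0.04$)
$N{\left(R,s \right)} = 6 - 2 s$
$V{\left(p,o \right)} = 14$ ($V{\left(p,o \right)} = 6 - -8 = 6 + 8 = 14$)
$V^{2}{\left(\frac{L{\left(2,r \right)}}{b},-5 \right)} = 14^{2} = 196$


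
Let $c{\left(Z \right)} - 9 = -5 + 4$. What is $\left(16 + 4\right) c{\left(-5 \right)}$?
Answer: $160$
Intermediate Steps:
$c{\left(Z \right)} = 8$ ($c{\left(Z \right)} = 9 + \left(-5 + 4\right) = 9 - 1 = 8$)
$\left(16 + 4\right) c{\left(-5 \right)} = \left(16 + 4\right) 8 = 20 \cdot 8 = 160$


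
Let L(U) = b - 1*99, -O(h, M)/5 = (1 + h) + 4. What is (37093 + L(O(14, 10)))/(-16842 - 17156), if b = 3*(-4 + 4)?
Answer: -18497/16999 ≈ -1.0881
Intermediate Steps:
O(h, M) = -25 - 5*h (O(h, M) = -5*((1 + h) + 4) = -5*(5 + h) = -25 - 5*h)
b = 0 (b = 3*0 = 0)
L(U) = -99 (L(U) = 0 - 1*99 = 0 - 99 = -99)
(37093 + L(O(14, 10)))/(-16842 - 17156) = (37093 - 99)/(-16842 - 17156) = 36994/(-33998) = 36994*(-1/33998) = -18497/16999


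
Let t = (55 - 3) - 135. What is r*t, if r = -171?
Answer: 14193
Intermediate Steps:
t = -83 (t = 52 - 135 = -83)
r*t = -171*(-83) = 14193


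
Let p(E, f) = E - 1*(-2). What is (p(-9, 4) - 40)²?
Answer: 2209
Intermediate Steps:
p(E, f) = 2 + E (p(E, f) = E + 2 = 2 + E)
(p(-9, 4) - 40)² = ((2 - 9) - 40)² = (-7 - 40)² = (-47)² = 2209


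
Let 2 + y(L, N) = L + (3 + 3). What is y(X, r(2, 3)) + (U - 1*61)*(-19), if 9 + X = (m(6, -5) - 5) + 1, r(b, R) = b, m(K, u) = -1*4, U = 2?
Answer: 1108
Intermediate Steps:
m(K, u) = -4
X = -17 (X = -9 + ((-4 - 5) + 1) = -9 + (-9 + 1) = -9 - 8 = -17)
y(L, N) = 4 + L (y(L, N) = -2 + (L + (3 + 3)) = -2 + (L + 6) = -2 + (6 + L) = 4 + L)
y(X, r(2, 3)) + (U - 1*61)*(-19) = (4 - 17) + (2 - 1*61)*(-19) = -13 + (2 - 61)*(-19) = -13 - 59*(-19) = -13 + 1121 = 1108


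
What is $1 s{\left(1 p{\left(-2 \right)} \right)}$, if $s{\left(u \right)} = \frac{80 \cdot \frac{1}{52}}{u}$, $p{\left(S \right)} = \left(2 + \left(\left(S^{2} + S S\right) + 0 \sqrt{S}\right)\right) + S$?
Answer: $\frac{5}{26} \approx 0.19231$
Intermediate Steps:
$p{\left(S \right)} = 2 + S + 2 S^{2}$ ($p{\left(S \right)} = \left(2 + \left(\left(S^{2} + S^{2}\right) + 0\right)\right) + S = \left(2 + \left(2 S^{2} + 0\right)\right) + S = \left(2 + 2 S^{2}\right) + S = 2 + S + 2 S^{2}$)
$s{\left(u \right)} = \frac{20}{13 u}$ ($s{\left(u \right)} = \frac{80 \cdot \frac{1}{52}}{u} = \frac{20}{13 u}$)
$1 s{\left(1 p{\left(-2 \right)} \right)} = 1 \frac{20}{13 \cdot 1 \left(2 - 2 + 2 \left(-2\right)^{2}\right)} = 1 \frac{20}{13 \cdot 1 \left(2 - 2 + 2 \cdot 4\right)} = 1 \frac{20}{13 \cdot 1 \left(2 - 2 + 8\right)} = 1 \frac{20}{13 \cdot 1 \cdot 8} = 1 \frac{20}{13 \cdot 8} = 1 \cdot \frac{20}{13} \cdot \frac{1}{8} = 1 \cdot \frac{5}{26} = \frac{5}{26}$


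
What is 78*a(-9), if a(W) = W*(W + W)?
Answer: 12636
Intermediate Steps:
a(W) = 2*W² (a(W) = W*(2*W) = 2*W²)
78*a(-9) = 78*(2*(-9)²) = 78*(2*81) = 78*162 = 12636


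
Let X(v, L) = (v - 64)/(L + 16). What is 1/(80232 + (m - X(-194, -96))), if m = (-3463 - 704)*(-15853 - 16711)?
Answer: 40/5430976671 ≈ 7.3652e-9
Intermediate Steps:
X(v, L) = (-64 + v)/(16 + L)
m = 135694188 (m = -4167*(-32564) = 135694188)
1/(80232 + (m - X(-194, -96))) = 1/(80232 + (135694188 - (-64 - 194)/(16 - 96))) = 1/(80232 + (135694188 - (-258)/(-80))) = 1/(80232 + (135694188 - (-1)*(-258)/80)) = 1/(80232 + (135694188 - 1*129/40)) = 1/(80232 + (135694188 - 129/40)) = 1/(80232 + 5427767391/40) = 1/(5430976671/40) = 40/5430976671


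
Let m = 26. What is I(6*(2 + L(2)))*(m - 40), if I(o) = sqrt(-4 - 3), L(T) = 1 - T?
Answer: -14*I*sqrt(7) ≈ -37.041*I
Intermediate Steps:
I(o) = I*sqrt(7) (I(o) = sqrt(-7) = I*sqrt(7))
I(6*(2 + L(2)))*(m - 40) = (I*sqrt(7))*(26 - 40) = (I*sqrt(7))*(-14) = -14*I*sqrt(7)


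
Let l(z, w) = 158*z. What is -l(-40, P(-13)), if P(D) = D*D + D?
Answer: 6320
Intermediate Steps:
P(D) = D + D² (P(D) = D² + D = D + D²)
-l(-40, P(-13)) = -158*(-40) = -1*(-6320) = 6320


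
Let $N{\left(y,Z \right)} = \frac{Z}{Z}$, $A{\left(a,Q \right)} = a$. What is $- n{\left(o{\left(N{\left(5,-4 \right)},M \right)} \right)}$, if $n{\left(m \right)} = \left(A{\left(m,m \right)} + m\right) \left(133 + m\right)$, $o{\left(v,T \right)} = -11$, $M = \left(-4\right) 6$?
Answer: $2684$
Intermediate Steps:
$N{\left(y,Z \right)} = 1$
$M = -24$
$n{\left(m \right)} = 2 m \left(133 + m\right)$ ($n{\left(m \right)} = \left(m + m\right) \left(133 + m\right) = 2 m \left(133 + m\right)$)
$- n{\left(o{\left(N{\left(5,-4 \right)},M \right)} \right)} = - 2 \left(-11\right) \left(133 - 11\right) = - 2 \left(-11\right) 122 = \left(-1\right) \left(-2684\right) = 2684$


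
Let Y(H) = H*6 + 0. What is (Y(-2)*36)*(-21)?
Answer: 9072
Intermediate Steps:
Y(H) = 6*H (Y(H) = 6*H + 0 = 6*H)
(Y(-2)*36)*(-21) = ((6*(-2))*36)*(-21) = -12*36*(-21) = -432*(-21) = 9072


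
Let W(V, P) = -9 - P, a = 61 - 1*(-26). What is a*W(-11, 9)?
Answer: -1566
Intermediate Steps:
a = 87 (a = 61 + 26 = 87)
a*W(-11, 9) = 87*(-9 - 1*9) = 87*(-9 - 9) = 87*(-18) = -1566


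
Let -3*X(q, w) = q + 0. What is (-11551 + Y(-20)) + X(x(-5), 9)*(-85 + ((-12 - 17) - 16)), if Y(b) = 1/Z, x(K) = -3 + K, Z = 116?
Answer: -4140385/348 ≈ -11898.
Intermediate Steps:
X(q, w) = -q/3 (X(q, w) = -(q + 0)/3 = -q/3)
Y(b) = 1/116
(-11551 + Y(-20)) + X(x(-5), 9)*(-85 + ((-12 - 17) - 16)) = (-11551 + 1/116) + (-(-3 - 5)/3)*(-85 + ((-12 - 17) - 16)) = -1339915/116 + (-⅓*(-8))*(-85 + (-29 - 16)) = -1339915/116 + 8*(-85 - 45)/3 = -1339915/116 + (8/3)*(-130) = -1339915/116 - 1040/3 = -4140385/348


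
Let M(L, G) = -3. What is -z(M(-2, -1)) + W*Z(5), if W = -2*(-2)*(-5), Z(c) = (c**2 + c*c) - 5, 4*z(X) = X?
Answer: -3597/4 ≈ -899.25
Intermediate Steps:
z(X) = X/4
Z(c) = -5 + 2*c**2 (Z(c) = (c**2 + c**2) - 5 = 2*c**2 - 5 = -5 + 2*c**2)
W = -20 (W = 4*(-5) = -20)
-z(M(-2, -1)) + W*Z(5) = -(-3)/4 - 20*(-5 + 2*5**2) = -1*(-3/4) - 20*(-5 + 2*25) = 3/4 - 20*(-5 + 50) = 3/4 - 20*45 = 3/4 - 900 = -3597/4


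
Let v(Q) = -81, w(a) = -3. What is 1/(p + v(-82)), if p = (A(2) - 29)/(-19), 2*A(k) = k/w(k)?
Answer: -57/4529 ≈ -0.012586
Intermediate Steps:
A(k) = -k/6 (A(k) = (k/(-3))/2 = (k*(-1/3))/2 = (-k/3)/2 = -k/6)
p = 88/57 (p = (-1/6*2 - 29)/(-19) = -(-1/3 - 29)/19 = -1/19*(-88/3) = 88/57 ≈ 1.5439)
1/(p + v(-82)) = 1/(88/57 - 81) = 1/(-4529/57) = -57/4529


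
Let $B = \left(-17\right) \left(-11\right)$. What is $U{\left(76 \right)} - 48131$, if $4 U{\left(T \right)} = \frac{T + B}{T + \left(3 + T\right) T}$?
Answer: $- \frac{1170545657}{24320} \approx -48131.0$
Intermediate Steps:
$B = 187$
$U{\left(T \right)} = \frac{187 + T}{4 \left(T + T \left(3 + T\right)\right)}$ ($U{\left(T \right)} = \frac{\left(T + 187\right) \frac{1}{T + \left(3 + T\right) T}}{4} = \frac{\left(187 + T\right) \frac{1}{T + T \left(3 + T\right)}}{4} = \frac{\frac{1}{T + T \left(3 + T\right)} \left(187 + T\right)}{4} = \frac{187 + T}{4 \left(T + T \left(3 + T\right)\right)}$)
$U{\left(76 \right)} - 48131 = \frac{187 + 76}{4 \cdot 76 \left(4 + 76\right)} - 48131 = \frac{1}{4} \cdot \frac{1}{76} \cdot \frac{1}{80} \cdot 263 - 48131 = \frac{263}{24320} - 48131 = - \frac{1170545657}{24320}$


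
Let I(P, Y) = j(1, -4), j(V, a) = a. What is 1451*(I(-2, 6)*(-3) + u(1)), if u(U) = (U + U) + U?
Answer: 21765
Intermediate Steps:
u(U) = 3*U (u(U) = 2*U + U = 3*U)
I(P, Y) = -4
1451*(I(-2, 6)*(-3) + u(1)) = 1451*(-4*(-3) + 3*1) = 1451*(12 + 3) = 1451*15 = 21765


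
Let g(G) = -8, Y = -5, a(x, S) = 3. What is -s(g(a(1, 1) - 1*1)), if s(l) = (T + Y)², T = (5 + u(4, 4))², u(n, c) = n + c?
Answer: -26896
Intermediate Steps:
u(n, c) = c + n
T = 169 (T = (5 + (4 + 4))² = (5 + 8)² = 13² = 169)
s(l) = 26896 (s(l) = (169 - 5)² = 164² = 26896)
-s(g(a(1, 1) - 1*1)) = -1*26896 = -26896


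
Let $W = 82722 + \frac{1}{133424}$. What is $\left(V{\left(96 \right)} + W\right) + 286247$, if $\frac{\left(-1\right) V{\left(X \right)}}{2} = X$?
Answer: $\frac{49203702449}{133424} \approx 3.6878 \cdot 10^{5}$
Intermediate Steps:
$W = \frac{11037100129}{133424}$ ($W = 82722 + \frac{1}{133424} = \frac{11037100129}{133424} \approx 82722.0$)
$V{\left(X \right)} = - 2 X$
$\left(V{\left(96 \right)} + W\right) + 286247 = \left(\left(-2\right) 96 + \frac{11037100129}{133424}\right) + 286247 = \left(-192 + \frac{11037100129}{133424}\right) + 286247 = \frac{11011482721}{133424} + 286247 = \frac{49203702449}{133424}$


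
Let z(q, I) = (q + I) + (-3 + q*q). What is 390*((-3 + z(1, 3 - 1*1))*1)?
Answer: -780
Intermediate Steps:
z(q, I) = -3 + I + q + q² (z(q, I) = (I + q) + (-3 + q²) = -3 + I + q + q²)
390*((-3 + z(1, 3 - 1*1))*1) = 390*((-3 + (-3 + (3 - 1*1) + 1 + 1²))*1) = 390*((-3 + (-3 + (3 - 1) + 1 + 1))*1) = 390*((-3 + (-3 + 2 + 1 + 1))*1) = 390*((-3 + 1)*1) = 390*(-2*1) = 390*(-2) = -780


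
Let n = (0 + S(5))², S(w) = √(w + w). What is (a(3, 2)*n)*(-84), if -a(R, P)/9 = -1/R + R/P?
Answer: 8820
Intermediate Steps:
a(R, P) = 9/R - 9*R/P (a(R, P) = -9*(-1/R + R/P) = 9/R - 9*R/P)
S(w) = √2*√w (S(w) = √(2*w) = √2*√w)
n = 10 (n = (0 + √2*√5)² = (0 + √10)² = (√10)² = 10)
(a(3, 2)*n)*(-84) = ((9/3 - 9*3/2)*10)*(-84) = ((9*(⅓) - 9*3*½)*10)*(-84) = ((3 - 27/2)*10)*(-84) = -21/2*10*(-84) = -105*(-84) = 8820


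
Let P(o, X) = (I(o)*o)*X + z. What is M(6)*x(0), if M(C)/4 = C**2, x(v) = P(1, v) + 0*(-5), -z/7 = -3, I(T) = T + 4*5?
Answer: 3024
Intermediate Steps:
I(T) = 20 + T (I(T) = T + 20 = 20 + T)
z = 21 (z = -7*(-3) = 21)
P(o, X) = 21 + X*o*(20 + o) (P(o, X) = ((20 + o)*o)*X + 21 = (o*(20 + o))*X + 21 = X*o*(20 + o) + 21 = 21 + X*o*(20 + o))
x(v) = 21 + 21*v (x(v) = (21 + v*1*(20 + 1)) + 0*(-5) = (21 + v*1*21) + 0 = (21 + 21*v) + 0 = 21 + 21*v)
M(C) = 4*C**2
M(6)*x(0) = (4*6**2)*(21 + 21*0) = (4*36)*(21 + 0) = 144*21 = 3024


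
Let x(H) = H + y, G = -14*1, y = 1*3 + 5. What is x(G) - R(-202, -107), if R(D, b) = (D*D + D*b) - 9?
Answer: -62415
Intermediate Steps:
y = 8 (y = 3 + 5 = 8)
R(D, b) = -9 + D**2 + D*b (R(D, b) = (D**2 + D*b) - 9 = -9 + D**2 + D*b)
G = -14
x(H) = 8 + H (x(H) = H + 8 = 8 + H)
x(G) - R(-202, -107) = (8 - 14) - (-9 + (-202)**2 - 202*(-107)) = -6 - (-9 + 40804 + 21614) = -6 - 1*62409 = -6 - 62409 = -62415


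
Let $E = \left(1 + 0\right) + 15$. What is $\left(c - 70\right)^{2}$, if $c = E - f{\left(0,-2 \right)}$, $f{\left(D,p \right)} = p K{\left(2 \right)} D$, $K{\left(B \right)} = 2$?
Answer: $2916$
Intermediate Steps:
$f{\left(D,p \right)} = 2 D p$ ($f{\left(D,p \right)} = p 2 D = 2 p D = 2 D p$)
$E = 16$ ($E = 1 + 15 = 16$)
$c = 16$ ($c = 16 - 2 \cdot 0 \left(-2\right) = 16 - 0 = 16 + 0 = 16$)
$\left(c - 70\right)^{2} = \left(16 - 70\right)^{2} = \left(-54\right)^{2} = 2916$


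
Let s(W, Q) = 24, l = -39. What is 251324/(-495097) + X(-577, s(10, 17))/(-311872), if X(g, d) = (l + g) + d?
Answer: -4880488819/9650430724 ≈ -0.50573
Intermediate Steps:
X(g, d) = -39 + d + g (X(g, d) = (-39 + g) + d = -39 + d + g)
251324/(-495097) + X(-577, s(10, 17))/(-311872) = 251324/(-495097) + (-39 + 24 - 577)/(-311872) = 251324*(-1/495097) - 592*(-1/311872) = -251324/495097 + 37/19492 = -4880488819/9650430724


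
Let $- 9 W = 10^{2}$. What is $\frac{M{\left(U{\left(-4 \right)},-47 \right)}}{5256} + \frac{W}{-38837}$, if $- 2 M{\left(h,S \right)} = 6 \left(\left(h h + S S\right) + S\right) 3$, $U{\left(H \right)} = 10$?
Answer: $- \frac{395292623}{102063636} \approx -3.873$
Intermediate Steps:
$W = - \frac{100}{9}$ ($W = - \frac{10^{2}}{9} = \left(- \frac{1}{9}\right) 100 = - \frac{100}{9} \approx -11.111$)
$M{\left(h,S \right)} = - 9 S - 9 S^{2} - 9 h^{2}$ ($M{\left(h,S \right)} = - \frac{6 \left(\left(h h + S S\right) + S\right) 3}{2} = - \frac{6 \left(\left(h^{2} + S^{2}\right) + S\right) 3}{2} = - \frac{6 \left(\left(S^{2} + h^{2}\right) + S\right) 3}{2} = - \frac{6 \left(S + S^{2} + h^{2}\right) 3}{2} = - \frac{\left(6 S + 6 S^{2} + 6 h^{2}\right) 3}{2} = - \frac{18 S + 18 S^{2} + 18 h^{2}}{2} = - 9 S - 9 S^{2} - 9 h^{2}$)
$\frac{M{\left(U{\left(-4 \right)},-47 \right)}}{5256} + \frac{W}{-38837} = \frac{\left(-9\right) \left(-47\right) - 9 \left(-47\right)^{2} - 9 \cdot 10^{2}}{5256} - \frac{100}{9 \left(-38837\right)} = \left(423 - 19881 - 900\right) \frac{1}{5256} - - \frac{100}{349533} = \left(423 - 19881 - 900\right) \frac{1}{5256} + \frac{100}{349533} = \left(-20358\right) \frac{1}{5256} + \frac{100}{349533} = - \frac{1131}{292} + \frac{100}{349533} = - \frac{395292623}{102063636}$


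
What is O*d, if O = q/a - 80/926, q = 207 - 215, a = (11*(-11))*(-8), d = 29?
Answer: -153787/56023 ≈ -2.7451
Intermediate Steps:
a = 968 (a = -121*(-8) = 968)
q = -8
O = -5303/56023 (O = -8/968 - 80/926 = -8*1/968 - 80*1/926 = -1/121 - 40/463 = -5303/56023 ≈ -0.094658)
O*d = -5303/56023*29 = -153787/56023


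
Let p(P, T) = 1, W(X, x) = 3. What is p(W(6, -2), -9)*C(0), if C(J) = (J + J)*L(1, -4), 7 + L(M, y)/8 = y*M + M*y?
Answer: 0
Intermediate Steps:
L(M, y) = -56 + 16*M*y (L(M, y) = -56 + 8*(y*M + M*y) = -56 + 8*(M*y + M*y) = -56 + 8*(2*M*y) = -56 + 16*M*y)
C(J) = -240*J (C(J) = (J + J)*(-56 + 16*1*(-4)) = (2*J)*(-56 - 64) = (2*J)*(-120) = -240*J)
p(W(6, -2), -9)*C(0) = 1*(-240*0) = 1*0 = 0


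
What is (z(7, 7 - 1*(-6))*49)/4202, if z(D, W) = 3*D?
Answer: 1029/4202 ≈ 0.24488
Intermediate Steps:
(z(7, 7 - 1*(-6))*49)/4202 = ((3*7)*49)/4202 = (21*49)*(1/4202) = 1029*(1/4202) = 1029/4202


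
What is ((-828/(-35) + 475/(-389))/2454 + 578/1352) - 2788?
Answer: -31479922108549/11292988980 ≈ -2787.6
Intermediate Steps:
((-828/(-35) + 475/(-389))/2454 + 578/1352) - 2788 = ((-828*(-1/35) + 475*(-1/389))*(1/2454) + 578*(1/1352)) - 2788 = ((828/35 - 475/389)*(1/2454) + 289/676) - 2788 = ((305467/13615)*(1/2454) + 289/676) - 2788 = (305467/33411210 + 289/676) - 2788 = 4931167691/11292988980 - 2788 = -31479922108549/11292988980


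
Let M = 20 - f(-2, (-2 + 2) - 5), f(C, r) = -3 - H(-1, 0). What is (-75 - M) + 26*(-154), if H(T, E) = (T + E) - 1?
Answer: -4100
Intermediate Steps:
H(T, E) = -1 + E + T (H(T, E) = (E + T) - 1 = -1 + E + T)
f(C, r) = -1 (f(C, r) = -3 - (-1 + 0 - 1) = -3 - 1*(-2) = -3 + 2 = -1)
M = 21 (M = 20 - 1*(-1) = 20 + 1 = 21)
(-75 - M) + 26*(-154) = (-75 - 1*21) + 26*(-154) = (-75 - 21) - 4004 = -96 - 4004 = -4100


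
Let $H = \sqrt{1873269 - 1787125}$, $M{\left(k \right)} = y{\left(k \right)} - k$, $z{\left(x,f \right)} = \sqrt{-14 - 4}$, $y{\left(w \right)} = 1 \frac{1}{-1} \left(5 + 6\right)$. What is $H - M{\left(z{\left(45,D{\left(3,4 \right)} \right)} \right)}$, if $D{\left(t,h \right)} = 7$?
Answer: $11 + 8 \sqrt{1346} + 3 i \sqrt{2} \approx 304.5 + 4.2426 i$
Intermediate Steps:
$y{\left(w \right)} = -11$ ($y{\left(w \right)} = 1 \left(-1\right) 11 = \left(-1\right) 11 = -11$)
$z{\left(x,f \right)} = 3 i \sqrt{2}$ ($z{\left(x,f \right)} = \sqrt{-18} = 3 i \sqrt{2}$)
$M{\left(k \right)} = -11 - k$
$H = 8 \sqrt{1346}$ ($H = \sqrt{86144} = 8 \sqrt{1346} \approx 293.5$)
$H - M{\left(z{\left(45,D{\left(3,4 \right)} \right)} \right)} = 8 \sqrt{1346} - \left(-11 - 3 i \sqrt{2}\right) = 8 \sqrt{1346} + \left(11 + 3 i \sqrt{2}\right) = 11 + 8 \sqrt{1346} + 3 i \sqrt{2}$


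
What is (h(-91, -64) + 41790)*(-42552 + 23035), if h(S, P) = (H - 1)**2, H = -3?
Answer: -815927702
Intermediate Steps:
h(S, P) = 16 (h(S, P) = (-3 - 1)**2 = (-4)**2 = 16)
(h(-91, -64) + 41790)*(-42552 + 23035) = (16 + 41790)*(-42552 + 23035) = 41806*(-19517) = -815927702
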